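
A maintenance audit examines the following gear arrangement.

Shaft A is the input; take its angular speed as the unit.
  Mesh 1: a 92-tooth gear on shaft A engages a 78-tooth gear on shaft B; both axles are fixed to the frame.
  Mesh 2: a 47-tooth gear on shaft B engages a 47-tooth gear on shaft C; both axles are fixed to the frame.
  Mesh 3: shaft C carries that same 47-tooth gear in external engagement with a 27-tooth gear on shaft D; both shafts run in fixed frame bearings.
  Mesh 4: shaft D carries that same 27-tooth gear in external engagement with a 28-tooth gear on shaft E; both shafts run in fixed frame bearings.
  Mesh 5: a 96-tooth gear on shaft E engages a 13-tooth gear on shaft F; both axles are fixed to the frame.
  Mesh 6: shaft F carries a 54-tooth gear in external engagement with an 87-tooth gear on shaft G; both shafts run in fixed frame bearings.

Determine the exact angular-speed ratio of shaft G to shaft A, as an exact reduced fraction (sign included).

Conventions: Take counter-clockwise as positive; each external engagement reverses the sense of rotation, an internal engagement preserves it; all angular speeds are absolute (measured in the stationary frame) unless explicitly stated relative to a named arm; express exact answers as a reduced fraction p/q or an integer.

class = fixed-axis compound train [6 meshes; 6 ratios multiply, 6 sense flips]
mesh 1 [92T→78T]: running ratio 46/39, sense −
mesh 2 [47T→47T]: running ratio 46/39, sense +
mesh 3 [47T→27T]: running ratio 2162/1053, sense −
mesh 4 [27T→28T]: running ratio 1081/546, sense +
mesh 5 [96T→13T]: running ratio 17296/1183, sense −
mesh 6 [54T→87T]: running ratio 311328/34307, sense +
ω_out/ω_in = 311328/34307

311328/34307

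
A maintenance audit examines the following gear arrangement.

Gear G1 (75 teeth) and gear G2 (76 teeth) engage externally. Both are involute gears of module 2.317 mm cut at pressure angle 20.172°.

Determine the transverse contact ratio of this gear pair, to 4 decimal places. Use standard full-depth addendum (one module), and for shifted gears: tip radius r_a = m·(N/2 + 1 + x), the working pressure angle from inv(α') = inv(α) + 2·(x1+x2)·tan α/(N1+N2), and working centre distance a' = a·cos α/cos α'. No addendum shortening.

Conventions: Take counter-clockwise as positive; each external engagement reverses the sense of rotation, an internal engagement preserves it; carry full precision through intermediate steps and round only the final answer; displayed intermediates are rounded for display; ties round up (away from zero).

1.8077

class = single-mesh tooth geometry [involute pair 75T × 76T, m = 2.317]
base radii: r_b1 = 81.557965, r_b2 = 82.645404
tip radii: r_a1 = 89.204500, r_a2 = 90.363000
no profile shift: α' = α, a' = a
action lengths: √(r_a1²−r_b1²) = 36.135042, √(r_a2²−r_b2²) = 36.540511
base pitch p_b = π·m·cos α = 6.832584
CR = (36.135042 + 36.540511 − 174.933500·sin 20.17200°)/6.832584 = 1.807745
contact ratio ≈ 1.8077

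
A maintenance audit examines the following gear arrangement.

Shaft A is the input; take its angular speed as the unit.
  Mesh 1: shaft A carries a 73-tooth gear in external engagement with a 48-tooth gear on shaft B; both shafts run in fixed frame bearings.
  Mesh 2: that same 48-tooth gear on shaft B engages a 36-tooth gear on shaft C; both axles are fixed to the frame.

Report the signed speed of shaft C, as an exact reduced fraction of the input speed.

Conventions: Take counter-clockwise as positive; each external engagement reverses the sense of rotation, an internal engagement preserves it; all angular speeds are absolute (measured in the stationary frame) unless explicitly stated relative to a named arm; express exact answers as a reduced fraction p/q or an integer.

2-mesh fixed-axis compound train (all bearings frame-fixed)
mesh 1 [73T→48T]: |ω|/ω_in = 1×73/48 = 73/48, sense flips to −
mesh 2 [48T→36T]: |ω|/ω_in = (73/48)×48/36 = 73/36, sense flips to +
signed output speed (× input speed) = 73/36

73/36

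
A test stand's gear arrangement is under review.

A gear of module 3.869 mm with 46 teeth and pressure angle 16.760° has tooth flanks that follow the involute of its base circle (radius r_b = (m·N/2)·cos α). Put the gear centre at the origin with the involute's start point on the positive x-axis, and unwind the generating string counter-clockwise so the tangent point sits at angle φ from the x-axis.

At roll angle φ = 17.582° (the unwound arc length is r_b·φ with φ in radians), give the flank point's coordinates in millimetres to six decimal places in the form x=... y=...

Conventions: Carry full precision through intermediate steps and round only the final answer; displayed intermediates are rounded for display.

single-mesh involute tooth geometry (46T wheel at module 3.869)
pitch radius r_p = m·N/2 = 3.869·46/2 = 88.987000
base radius r_b = r_p·cos α = 88.987000·cos 16.760° = 85.206925
roll angle φ = 17.582° = 0.30686379 rad
x = r_b·(cos φ + φ·sin φ) = 89.124747
y = r_b·(sin φ − φ·cos φ) = 0.813009

x=89.124747 y=0.813009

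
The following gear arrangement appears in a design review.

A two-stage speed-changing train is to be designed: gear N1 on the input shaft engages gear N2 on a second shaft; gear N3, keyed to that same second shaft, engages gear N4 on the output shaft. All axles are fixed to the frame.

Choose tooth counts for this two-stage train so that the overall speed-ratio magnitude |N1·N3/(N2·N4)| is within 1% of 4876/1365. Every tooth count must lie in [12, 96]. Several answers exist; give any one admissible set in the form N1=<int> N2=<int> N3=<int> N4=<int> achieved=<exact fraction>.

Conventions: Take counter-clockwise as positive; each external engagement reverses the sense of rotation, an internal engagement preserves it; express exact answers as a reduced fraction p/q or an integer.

N1=53 N2=15 N3=92 N4=91 achieved=4876/1365

topology: fixed-axis compound train — 2 stages, target 4876/1365
target = 4876/1365 in lowest terms: an exact hit needs N1·N3 = k·4876 and N2·N4 = k·1365 for one integer k, every count in [12, 96]; additionally prefer no 1:1 stage (N1 ≠ N2, N3 ≠ N4)
k = 1: N1·N3 = 4876 = 53·92, N2·N4 = 1365 = 15·91
achieved = 53·92/(15·91) = 4876/1365; |achieved − target| = 0 ≤ 1219/34125 ✓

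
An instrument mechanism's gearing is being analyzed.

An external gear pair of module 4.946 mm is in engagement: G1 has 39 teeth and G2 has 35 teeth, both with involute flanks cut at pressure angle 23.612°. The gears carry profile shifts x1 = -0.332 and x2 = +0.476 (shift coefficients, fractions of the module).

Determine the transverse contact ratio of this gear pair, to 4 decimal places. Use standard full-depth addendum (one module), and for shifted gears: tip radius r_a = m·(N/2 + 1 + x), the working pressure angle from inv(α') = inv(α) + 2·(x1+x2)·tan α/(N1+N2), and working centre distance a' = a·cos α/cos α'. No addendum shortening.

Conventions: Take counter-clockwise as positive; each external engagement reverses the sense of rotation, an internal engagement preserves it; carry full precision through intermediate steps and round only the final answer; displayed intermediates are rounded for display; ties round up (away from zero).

topology: single-mesh involute geometry — m = 4.946, 39T/35T pair
base radii: r_b1 = 88.372347, r_b2 = 79.308517
tip radii: r_a1 = 99.750928, r_a2 = 93.855296
inv(α') = inv(23.612°) + 2·(-0.332+0.476)·tan α/(39+35) = 0.02673285  ⇒  α' = 24.11018°
a' = a·cos α / cos α' = 183.0020·cos 23.612°/cos 24.11018° = 183.707188
action lengths: √(r_a1²−r_b1²) = 46.266358, √(r_a2²−r_b2²) = 50.189399
base pitch p_b = π·m·cos α = 14.237432
CR = (46.266358 + 50.189399 − 183.707188·sin 24.11018°)/14.237432 = 1.503973
contact ratio ≈ 1.5040

1.5040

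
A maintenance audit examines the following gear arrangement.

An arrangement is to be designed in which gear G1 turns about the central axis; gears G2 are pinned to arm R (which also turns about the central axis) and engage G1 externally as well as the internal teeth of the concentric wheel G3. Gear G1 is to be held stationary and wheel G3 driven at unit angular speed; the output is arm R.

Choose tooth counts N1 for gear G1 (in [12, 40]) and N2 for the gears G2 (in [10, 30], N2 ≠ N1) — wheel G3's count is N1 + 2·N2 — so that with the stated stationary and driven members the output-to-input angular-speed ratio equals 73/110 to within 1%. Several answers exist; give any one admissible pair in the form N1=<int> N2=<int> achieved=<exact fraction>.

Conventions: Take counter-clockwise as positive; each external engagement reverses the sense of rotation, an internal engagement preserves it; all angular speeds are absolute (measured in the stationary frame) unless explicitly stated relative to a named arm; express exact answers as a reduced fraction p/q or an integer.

N1=37 N2=18 achieved=73/110

design class (target 73/110): planetary set
Willis with ω_sun = 0: ω_arm/ω_ring = N3/(N1+N3); set equal to 73/110  ⇒  N3/N1 = (73/110)/(1 − 73/110) = 73/37
N3 = N1 + 2·N2  ⇒  N2/N1 = (N3/N1 − 1)/2 = (73/37 − 1)/2 = 18/37
smallest multiple with N1 ≥ 12 and N2 ≥ 10: k = 1  ⇒  N1 = 1·37 = 37, N2 = 1·18 = 18 (N1 ≤ 40, N2 ≤ 30, N2 ≠ N1 ✓), N3 = 37 + 2·18 = 73
check: N3/(N1+N3) with N1 = 37, N3 = 73 gives 73/110; |achieved − target| = 0 ≤ 73/11000 ✓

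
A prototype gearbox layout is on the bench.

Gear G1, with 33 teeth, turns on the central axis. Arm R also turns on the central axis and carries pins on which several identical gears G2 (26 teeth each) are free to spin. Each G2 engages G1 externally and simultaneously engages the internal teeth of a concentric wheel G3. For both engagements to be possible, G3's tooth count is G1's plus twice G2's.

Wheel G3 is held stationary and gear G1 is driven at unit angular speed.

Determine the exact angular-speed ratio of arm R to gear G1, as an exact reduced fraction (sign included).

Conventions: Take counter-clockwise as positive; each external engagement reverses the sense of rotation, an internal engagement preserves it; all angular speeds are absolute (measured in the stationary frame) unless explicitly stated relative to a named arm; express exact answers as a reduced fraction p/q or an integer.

33/118

planetary set (33T centre, 26T on arm, 85T internal) — Willis relation
ring teeth: 33 + 2·26 = 85
33(ω_sun−ω_arm) = −85(ω_ring−ω_arm),  ω_ring = 0, ω_sun = 1
33(1−ω_arm) = −85(0−ω_arm)  ⇒  118·ω_arm = 33  ⇒  ω_arm = 33/118
ω_out/ω_in = 33/118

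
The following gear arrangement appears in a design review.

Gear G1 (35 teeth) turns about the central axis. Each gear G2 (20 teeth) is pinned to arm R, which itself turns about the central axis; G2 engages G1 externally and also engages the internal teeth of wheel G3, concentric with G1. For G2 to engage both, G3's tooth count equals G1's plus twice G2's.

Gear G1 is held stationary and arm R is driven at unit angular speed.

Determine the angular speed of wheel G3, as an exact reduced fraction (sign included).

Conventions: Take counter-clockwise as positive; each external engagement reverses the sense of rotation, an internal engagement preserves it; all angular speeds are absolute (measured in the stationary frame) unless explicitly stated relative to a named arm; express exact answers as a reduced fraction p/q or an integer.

recognized (axles ride arm R): planetary set, 35/20/75 teeth
ring teeth: 35 + 2·20 = 75
35(ω_sun−ω_arm) = −75(ω_ring−ω_arm),  ω_sun = 0, ω_arm = 1
ω_ring = 1 − (35/75)(0−1) = 22/15
exact speed ratio = 22/15

22/15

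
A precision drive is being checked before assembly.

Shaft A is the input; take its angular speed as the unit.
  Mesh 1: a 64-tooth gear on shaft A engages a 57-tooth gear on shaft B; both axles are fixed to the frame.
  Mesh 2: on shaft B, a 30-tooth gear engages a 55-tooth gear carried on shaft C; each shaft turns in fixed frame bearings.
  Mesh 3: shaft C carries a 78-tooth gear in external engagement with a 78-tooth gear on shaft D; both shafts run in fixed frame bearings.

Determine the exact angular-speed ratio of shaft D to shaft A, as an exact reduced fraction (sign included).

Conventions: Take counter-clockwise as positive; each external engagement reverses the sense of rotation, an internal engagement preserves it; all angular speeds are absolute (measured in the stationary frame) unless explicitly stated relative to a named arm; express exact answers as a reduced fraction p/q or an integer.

-128/209

class = fixed-axis compound train [3 meshes; 3 ratios multiply, 3 sense flips]
mesh 1 [64T→57T]: running ratio 64/57, sense −
mesh 2 [30T→55T]: running ratio 128/209, sense +
mesh 3 [78T→78T]: running ratio 128/209, sense −
ω_out/ω_in = -128/209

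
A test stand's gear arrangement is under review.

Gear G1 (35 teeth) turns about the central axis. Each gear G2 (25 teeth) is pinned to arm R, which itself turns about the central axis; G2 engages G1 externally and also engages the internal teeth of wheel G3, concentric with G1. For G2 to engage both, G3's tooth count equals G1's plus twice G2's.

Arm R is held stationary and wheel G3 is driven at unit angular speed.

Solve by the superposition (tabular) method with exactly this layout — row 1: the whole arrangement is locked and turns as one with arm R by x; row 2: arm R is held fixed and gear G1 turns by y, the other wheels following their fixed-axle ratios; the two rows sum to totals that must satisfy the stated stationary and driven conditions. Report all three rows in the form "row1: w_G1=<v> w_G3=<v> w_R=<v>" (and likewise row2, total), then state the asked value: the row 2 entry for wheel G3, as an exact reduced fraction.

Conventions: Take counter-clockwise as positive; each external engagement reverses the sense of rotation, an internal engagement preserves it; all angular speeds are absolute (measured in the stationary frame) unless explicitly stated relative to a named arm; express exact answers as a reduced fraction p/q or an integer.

topology: planetary set — G1 35T / G2 25T / G3 85T, arm = carrier (Willis)
row 1: whole set turns with the arm by x
superposition row 2 [arm held]: sun y, ring −(35/85)·y, arm 0
boundary: total ω_arm = x = 0 and total ω_ring = x − (35/85)·y = 1  ⇒  y = -17/7, x = 0
row 2 ring = −(35/85)·(-17/7) = 1
totals (row 1 + row 2): sun 0 + (-17/7) = -17/7, ring 0 + 1 = 1, arm 0 + 0 = 0
asked cell (row2, ring) = 1

row1: w_G1=0 w_G3=0 w_R=0
row2: w_G1=-17/7 w_G3=1 w_R=0
total: w_G1=-17/7 w_G3=1 w_R=0
asked value: 1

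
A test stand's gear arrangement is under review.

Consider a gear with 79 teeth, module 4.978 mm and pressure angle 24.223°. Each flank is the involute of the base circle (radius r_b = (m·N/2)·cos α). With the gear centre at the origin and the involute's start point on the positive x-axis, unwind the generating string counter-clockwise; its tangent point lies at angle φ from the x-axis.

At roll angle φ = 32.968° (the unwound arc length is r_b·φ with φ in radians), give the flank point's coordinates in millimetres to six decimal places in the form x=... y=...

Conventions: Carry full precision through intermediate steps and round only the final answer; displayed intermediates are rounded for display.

recognized (one wheel, involute flank): single-mesh tooth geometry, m = 4.978, N = 79
pitch radius r_p = m·N/2 = 4.978·79/2 = 196.631000
base radius r_b = r_p·cos α = 196.631000·cos 24.223° = 179.318720
roll angle φ = 32.968° = 0.57540015 rad
x = r_b·(cos φ + φ·sin φ) = 206.591382
y = r_b·(sin φ − φ·cos φ) = 11.014550

x=206.591382 y=11.014550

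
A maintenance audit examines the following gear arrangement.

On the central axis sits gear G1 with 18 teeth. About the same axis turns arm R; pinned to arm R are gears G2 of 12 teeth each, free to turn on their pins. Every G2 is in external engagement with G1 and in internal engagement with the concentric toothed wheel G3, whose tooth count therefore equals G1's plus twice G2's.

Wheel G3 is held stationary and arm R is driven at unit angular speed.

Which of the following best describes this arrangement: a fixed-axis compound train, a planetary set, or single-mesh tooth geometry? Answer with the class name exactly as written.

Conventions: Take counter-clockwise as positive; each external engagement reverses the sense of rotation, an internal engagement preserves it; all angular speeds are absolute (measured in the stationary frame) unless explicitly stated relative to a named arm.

planetary set

class = planetary set [G3 = 18+2·12 = 42; Willis about the carrier]
classification: planetary set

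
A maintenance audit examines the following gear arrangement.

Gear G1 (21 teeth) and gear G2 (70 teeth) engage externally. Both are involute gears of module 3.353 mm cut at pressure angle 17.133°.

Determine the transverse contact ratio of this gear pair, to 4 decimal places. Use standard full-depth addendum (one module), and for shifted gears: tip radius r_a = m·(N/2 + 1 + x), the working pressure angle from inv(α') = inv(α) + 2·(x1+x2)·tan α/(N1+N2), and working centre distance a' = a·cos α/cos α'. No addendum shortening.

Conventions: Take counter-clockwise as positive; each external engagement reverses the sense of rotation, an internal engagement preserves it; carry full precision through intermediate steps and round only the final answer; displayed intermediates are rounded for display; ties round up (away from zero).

1.8421

single-mesh involute tooth geometry (21T engaging 70T at module 3.353)
base radii: r_b1 = 33.644159, r_b2 = 112.147196
tip radii: r_a1 = 38.559500, r_a2 = 120.708000
no profile shift: α' = α, a' = a
action lengths: √(r_a1²−r_b1²) = 18.838939, √(r_a2²−r_b2²) = 44.647819
base pitch p_b = π·m·cos α = 10.066309
CR = (18.838939 + 44.647819 − 152.561500·sin 17.13300°)/10.066309 = 1.842140
contact ratio ≈ 1.8421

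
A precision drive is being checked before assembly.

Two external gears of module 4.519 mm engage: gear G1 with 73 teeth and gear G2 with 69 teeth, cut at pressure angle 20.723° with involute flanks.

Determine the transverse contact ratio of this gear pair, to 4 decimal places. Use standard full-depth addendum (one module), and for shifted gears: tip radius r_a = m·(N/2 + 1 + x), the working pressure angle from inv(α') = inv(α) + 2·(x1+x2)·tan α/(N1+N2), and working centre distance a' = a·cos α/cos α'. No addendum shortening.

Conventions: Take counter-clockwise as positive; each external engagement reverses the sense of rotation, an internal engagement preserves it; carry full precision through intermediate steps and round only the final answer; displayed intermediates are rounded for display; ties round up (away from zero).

class = single-mesh tooth geometry [involute pair 73T × 69T, m = 4.519]
base radii: r_b1 = 154.271996, r_b2 = 145.818736
tip radii: r_a1 = 169.462500, r_a2 = 160.424500
no profile shift: α' = α, a' = a
action lengths: √(r_a1²−r_b1²) = 70.126245, √(r_a2²−r_b2²) = 66.879867
base pitch p_b = π·m·cos α = 13.278350
CR = (70.126245 + 66.879867 − 320.849000·sin 20.72300°)/13.278350 = 1.767809
contact ratio ≈ 1.7678

1.7678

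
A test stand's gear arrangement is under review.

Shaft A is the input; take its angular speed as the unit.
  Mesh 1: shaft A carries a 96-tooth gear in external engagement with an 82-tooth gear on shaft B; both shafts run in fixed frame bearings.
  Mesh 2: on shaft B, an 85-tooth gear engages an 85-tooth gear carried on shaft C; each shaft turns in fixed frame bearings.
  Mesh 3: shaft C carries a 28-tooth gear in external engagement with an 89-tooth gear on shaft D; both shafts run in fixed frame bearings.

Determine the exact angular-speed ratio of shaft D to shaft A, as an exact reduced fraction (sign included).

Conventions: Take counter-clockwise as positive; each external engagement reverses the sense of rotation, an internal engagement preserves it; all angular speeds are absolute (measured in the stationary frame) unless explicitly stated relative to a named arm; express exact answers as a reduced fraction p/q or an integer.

-1344/3649

class = fixed-axis compound train [3 meshes; 3 ratios multiply, 3 sense flips]
mesh 1 [96T→82T]: running ratio 48/41, sense −
mesh 2 [85T→85T]: running ratio 48/41, sense +
mesh 3 [28T→89T]: running ratio 1344/3649, sense −
ω_out/ω_in = -1344/3649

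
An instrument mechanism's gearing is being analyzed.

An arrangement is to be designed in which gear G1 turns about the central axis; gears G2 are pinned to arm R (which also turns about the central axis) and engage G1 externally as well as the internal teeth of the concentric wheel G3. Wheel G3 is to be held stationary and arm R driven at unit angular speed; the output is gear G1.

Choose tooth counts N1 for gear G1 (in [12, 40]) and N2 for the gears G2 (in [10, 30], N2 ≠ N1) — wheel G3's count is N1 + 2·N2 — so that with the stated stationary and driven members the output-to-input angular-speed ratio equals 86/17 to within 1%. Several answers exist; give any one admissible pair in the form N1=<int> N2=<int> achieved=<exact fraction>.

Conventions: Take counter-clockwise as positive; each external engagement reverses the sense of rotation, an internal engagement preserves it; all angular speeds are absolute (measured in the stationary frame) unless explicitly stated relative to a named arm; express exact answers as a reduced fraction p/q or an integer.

topology: planetary set — design target 86/17, arm = carrier (Willis)
Willis with ω_ring = 0: ω_sun/ω_arm = (N1+N3)/N1; set equal to 86/17  ⇒  N3/N1 = 86/17 − 1 = 69/17
N3 = N1 + 2·N2  ⇒  N2/N1 = (N3/N1 − 1)/2 = (69/17 − 1)/2 = 26/17
smallest multiple with N1 ≥ 12 and N2 ≥ 10: k = 1  ⇒  N1 = 1·17 = 17, N2 = 1·26 = 26 (N1 ≤ 40, N2 ≤ 30, N2 ≠ N1 ✓), N3 = 17 + 2·26 = 69
check: (N1+N3)/N1 with N1 = 17, N3 = 69 gives 86/17; |achieved − target| = 0 ≤ 43/850 ✓

N1=17 N2=26 achieved=86/17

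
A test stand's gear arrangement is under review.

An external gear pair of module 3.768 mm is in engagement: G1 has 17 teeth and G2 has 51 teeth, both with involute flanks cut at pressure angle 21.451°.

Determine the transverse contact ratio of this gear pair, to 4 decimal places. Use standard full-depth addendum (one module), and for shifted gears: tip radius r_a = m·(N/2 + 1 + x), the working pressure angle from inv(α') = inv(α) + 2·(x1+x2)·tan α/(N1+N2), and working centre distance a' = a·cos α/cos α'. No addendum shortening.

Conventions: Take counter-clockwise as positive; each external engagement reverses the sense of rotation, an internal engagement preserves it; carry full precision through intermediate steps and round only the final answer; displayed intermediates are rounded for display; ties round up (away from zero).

class = single-mesh tooth geometry [involute pair 17T × 51T, m = 3.768]
base radii: r_b1 = 29.809442, r_b2 = 89.428325
tip radii: r_a1 = 35.796000, r_a2 = 99.852000
no profile shift: α' = α, a' = a
action lengths: √(r_a1²−r_b1²) = 19.817941, √(r_a2²−r_b2²) = 44.418426
base pitch p_b = π·m·cos α = 11.017544
CR = (19.817941 + 44.418426 − 128.112000·sin 21.45100°)/11.017544 = 1.577949
contact ratio ≈ 1.5779

1.5779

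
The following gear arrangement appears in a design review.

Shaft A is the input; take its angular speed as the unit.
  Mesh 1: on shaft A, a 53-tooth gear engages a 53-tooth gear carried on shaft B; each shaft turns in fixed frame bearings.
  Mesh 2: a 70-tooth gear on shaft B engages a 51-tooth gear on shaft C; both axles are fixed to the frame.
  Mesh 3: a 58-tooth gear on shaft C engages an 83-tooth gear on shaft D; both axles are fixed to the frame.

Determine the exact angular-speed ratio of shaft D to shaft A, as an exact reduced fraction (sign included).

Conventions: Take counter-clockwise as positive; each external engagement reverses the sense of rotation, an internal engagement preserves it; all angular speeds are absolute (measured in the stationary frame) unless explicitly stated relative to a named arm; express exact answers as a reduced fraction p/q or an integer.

class = fixed-axis compound train [3 meshes; 3 ratios multiply, 3 sense flips]
mesh 1 [53T→53T]: running ratio 1, sense −
mesh 2 [70T→51T]: running ratio 70/51, sense +
mesh 3 [58T→83T]: running ratio 4060/4233, sense −
ω_out/ω_in = -4060/4233

-4060/4233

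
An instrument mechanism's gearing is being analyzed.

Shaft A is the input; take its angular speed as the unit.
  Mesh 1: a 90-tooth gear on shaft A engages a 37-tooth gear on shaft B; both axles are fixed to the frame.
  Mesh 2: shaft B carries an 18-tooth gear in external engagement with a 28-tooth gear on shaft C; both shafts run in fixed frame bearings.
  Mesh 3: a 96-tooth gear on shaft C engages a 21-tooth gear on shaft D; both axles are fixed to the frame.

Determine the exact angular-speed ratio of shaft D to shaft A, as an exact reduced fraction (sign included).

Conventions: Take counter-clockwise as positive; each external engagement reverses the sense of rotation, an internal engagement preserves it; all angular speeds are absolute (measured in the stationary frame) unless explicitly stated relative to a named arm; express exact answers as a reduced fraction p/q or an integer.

-12960/1813

class = fixed-axis compound train [3 meshes; 3 ratios multiply, 3 sense flips]
mesh 1 [90T→37T]: running ratio 90/37, sense −
mesh 2 [18T→28T]: running ratio 405/259, sense +
mesh 3 [96T→21T]: running ratio 12960/1813, sense −
ω_out/ω_in = -12960/1813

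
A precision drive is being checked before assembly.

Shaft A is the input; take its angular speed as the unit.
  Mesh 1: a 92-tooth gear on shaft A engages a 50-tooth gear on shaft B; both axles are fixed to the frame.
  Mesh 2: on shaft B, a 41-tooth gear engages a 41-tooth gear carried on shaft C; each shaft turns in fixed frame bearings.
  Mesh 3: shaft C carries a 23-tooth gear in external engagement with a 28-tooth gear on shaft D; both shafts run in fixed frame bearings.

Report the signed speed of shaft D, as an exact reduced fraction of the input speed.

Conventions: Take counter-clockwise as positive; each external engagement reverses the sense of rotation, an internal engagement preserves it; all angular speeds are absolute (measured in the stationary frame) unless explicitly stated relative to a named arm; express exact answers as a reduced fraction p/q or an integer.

-529/350

3-mesh fixed-axis compound train (all bearings frame-fixed)
mesh 1 [92T→50T]: |ω|/ω_in = 1×92/50 = 46/25, sense flips to −
mesh 2 [41T→41T]: |ω|/ω_in = (46/25)×41/41 = 46/25, sense flips to +
mesh 3 [23T→28T]: |ω|/ω_in = (46/25)×23/28 = 529/350, sense flips to −
signed output speed (× input speed) = -529/350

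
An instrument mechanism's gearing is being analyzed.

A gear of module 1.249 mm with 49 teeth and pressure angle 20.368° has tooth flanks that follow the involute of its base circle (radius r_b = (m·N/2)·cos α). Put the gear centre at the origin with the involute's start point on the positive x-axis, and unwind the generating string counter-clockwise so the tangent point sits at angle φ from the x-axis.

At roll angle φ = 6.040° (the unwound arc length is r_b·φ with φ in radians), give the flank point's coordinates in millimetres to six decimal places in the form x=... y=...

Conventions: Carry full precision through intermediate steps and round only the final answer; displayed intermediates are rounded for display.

single-mesh involute tooth geometry (49T wheel at module 1.249)
pitch radius r_p = m·N/2 = 1.249·49/2 = 30.600500
base radius r_b = r_p·cos α = 30.600500·cos 20.368° = 28.687250
roll angle φ = 6.040° = 0.10541789 rad
x = r_b·(cos φ + φ·sin φ) = 28.846207
y = r_b·(sin φ − φ·cos φ) = 0.011190

x=28.846207 y=0.011190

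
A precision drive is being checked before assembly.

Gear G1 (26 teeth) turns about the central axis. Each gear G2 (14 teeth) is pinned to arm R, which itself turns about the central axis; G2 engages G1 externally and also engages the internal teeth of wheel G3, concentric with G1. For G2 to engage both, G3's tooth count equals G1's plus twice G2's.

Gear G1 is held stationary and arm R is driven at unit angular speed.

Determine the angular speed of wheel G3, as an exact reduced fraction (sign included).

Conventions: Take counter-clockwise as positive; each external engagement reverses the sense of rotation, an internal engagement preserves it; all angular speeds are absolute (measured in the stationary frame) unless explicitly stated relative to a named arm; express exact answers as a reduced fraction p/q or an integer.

40/27

recognized (axles ride arm R): planetary set, 26/14/54 teeth
ring teeth: 26 + 2·14 = 54
26(ω_sun−ω_arm) = −54(ω_ring−ω_arm),  ω_sun = 0, ω_arm = 1
ω_ring = 1 − (26/54)(0−1) = 40/27
exact speed ratio = 40/27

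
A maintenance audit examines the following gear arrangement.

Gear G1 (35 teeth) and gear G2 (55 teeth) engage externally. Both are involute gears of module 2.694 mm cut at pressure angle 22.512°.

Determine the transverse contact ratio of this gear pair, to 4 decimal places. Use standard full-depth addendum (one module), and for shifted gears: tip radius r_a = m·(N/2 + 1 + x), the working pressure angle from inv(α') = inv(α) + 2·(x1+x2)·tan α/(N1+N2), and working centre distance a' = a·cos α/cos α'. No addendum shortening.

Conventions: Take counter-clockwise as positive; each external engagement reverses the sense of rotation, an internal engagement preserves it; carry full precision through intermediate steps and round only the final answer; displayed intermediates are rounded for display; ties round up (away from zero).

1.6133

topology: single-mesh involute geometry — m = 2.694, 35T/55T pair
base radii: r_b1 = 43.552521, r_b2 = 68.439676
tip radii: r_a1 = 49.839000, r_a2 = 76.779000
no profile shift: α' = α, a' = a
action lengths: √(r_a1²−r_b1²) = 24.230226, √(r_a2²−r_b2²) = 34.799793
base pitch p_b = π·m·cos α = 7.818530
CR = (24.230226 + 34.799793 − 121.230000·sin 22.51200°)/7.818530 = 1.613327
contact ratio ≈ 1.6133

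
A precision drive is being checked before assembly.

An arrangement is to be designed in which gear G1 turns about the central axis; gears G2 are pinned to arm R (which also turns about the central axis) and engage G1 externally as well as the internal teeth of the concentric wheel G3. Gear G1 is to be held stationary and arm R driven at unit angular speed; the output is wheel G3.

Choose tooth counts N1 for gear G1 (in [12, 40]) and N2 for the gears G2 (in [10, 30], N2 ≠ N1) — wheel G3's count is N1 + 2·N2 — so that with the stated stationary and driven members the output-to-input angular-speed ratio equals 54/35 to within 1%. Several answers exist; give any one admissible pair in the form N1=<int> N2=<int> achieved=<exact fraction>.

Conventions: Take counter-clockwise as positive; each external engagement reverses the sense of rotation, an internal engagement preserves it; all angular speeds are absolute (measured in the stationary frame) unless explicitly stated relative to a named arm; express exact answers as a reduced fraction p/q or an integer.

N1=38 N2=16 achieved=54/35

planetary set to be sized for 54/35 (Willis relation)
Willis with ω_sun = 0: ω_ring/ω_arm = (N1+N3)/N3; set equal to 54/35  ⇒  N3/N1 = 1/(54/35 − 1) = 35/19
N3 = N1 + 2·N2  ⇒  N2/N1 = (N3/N1 − 1)/2 = (35/19 − 1)/2 = 8/19
smallest multiple with N1 ≥ 12 and N2 ≥ 10: k = 2  ⇒  N1 = 2·19 = 38, N2 = 2·8 = 16 (N1 ≤ 40, N2 ≤ 30, N2 ≠ N1 ✓), N3 = 38 + 2·16 = 70
check: (N1+N3)/N3 with N1 = 38, N3 = 70 gives 54/35; |achieved − target| = 0 ≤ 27/1750 ✓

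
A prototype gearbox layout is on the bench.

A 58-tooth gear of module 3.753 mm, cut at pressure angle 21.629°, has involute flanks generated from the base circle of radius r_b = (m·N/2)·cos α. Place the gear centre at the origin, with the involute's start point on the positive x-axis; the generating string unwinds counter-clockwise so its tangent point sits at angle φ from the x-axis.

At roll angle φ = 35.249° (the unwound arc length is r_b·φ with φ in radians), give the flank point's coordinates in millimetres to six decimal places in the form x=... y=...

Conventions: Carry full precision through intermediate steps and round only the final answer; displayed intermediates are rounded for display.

topology: single-mesh involute geometry — m = 3.753, N = 58
pitch radius r_p = m·N/2 = 3.753·58/2 = 108.837000
base radius r_b = r_p·cos α = 108.837000·cos 21.629° = 101.173791
roll angle φ = 35.249° = 0.61521111 rad
x = r_b·(cos φ + φ·sin φ) = 118.546241
y = r_b·(sin φ − φ·cos φ) = 7.559481

x=118.546241 y=7.559481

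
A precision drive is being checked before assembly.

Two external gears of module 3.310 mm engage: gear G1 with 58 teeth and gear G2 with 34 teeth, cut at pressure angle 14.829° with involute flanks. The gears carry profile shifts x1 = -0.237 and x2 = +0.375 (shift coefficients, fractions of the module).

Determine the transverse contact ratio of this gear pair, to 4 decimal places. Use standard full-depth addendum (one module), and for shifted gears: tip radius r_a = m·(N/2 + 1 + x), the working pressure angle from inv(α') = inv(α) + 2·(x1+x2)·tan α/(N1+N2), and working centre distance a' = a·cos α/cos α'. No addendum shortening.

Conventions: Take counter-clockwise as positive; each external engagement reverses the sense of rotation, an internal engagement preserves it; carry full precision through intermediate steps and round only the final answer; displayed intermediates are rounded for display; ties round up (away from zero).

1.9512

recognized (one external pair, fixed centres): single-mesh tooth geometry, m = 3.310, N1 = 58, N2 = 34
base radii: r_b1 = 92.792954, r_b2 = 54.395870
tip radii: r_a1 = 98.515530, r_a2 = 60.821250
inv(α') = inv(14.829°) + 2·(-0.237+0.375)·tan α/(58+34) = 0.00673233  ⇒  α' = 15.45053°
a' = a·cos α / cos α' = 152.2600·cos 14.829°/cos 15.45053° = 152.707550
action lengths: √(r_a1²−r_b1²) = 33.087419, √(r_a2²−r_b2²) = 27.208708
base pitch p_b = π·m·cos α = 10.052333
CR = (33.087419 + 27.208708 − 152.707550·sin 15.45053°)/10.052333 = 1.951176
contact ratio ≈ 1.9512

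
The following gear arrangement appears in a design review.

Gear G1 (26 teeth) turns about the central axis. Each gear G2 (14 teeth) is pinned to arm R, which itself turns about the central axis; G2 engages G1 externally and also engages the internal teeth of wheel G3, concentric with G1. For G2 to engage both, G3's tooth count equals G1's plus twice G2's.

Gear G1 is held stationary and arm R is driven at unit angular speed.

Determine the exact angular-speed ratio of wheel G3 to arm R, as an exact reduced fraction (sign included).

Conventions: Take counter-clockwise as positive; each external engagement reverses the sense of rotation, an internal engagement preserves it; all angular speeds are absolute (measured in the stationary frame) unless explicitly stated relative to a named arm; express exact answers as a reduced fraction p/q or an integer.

40/27

topology: planetary set — G1 26T / G2 14T / G3 54T, arm = carrier (Willis)
ring teeth: 26 + 2·14 = 54
26(ω_sun−ω_arm) = −54(ω_ring−ω_arm),  ω_sun = 0, ω_arm = 1
ω_ring = 1 − (26/54)(0−1) = 40/27
ω_out/ω_in = 40/27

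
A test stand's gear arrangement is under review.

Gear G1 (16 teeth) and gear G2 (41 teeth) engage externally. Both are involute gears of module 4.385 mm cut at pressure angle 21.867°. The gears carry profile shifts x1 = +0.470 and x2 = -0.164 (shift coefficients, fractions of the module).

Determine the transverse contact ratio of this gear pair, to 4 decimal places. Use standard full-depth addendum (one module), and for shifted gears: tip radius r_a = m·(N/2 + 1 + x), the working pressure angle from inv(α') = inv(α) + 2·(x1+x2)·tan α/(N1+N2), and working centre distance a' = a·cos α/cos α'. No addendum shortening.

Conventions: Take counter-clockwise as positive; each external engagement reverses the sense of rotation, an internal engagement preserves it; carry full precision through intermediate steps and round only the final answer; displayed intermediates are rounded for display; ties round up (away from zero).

1.4230

single-mesh involute tooth geometry (16T engaging 41T at module 4.385)
base radii: r_b1 = 32.556026, r_b2 = 83.424818
tip radii: r_a1 = 41.525950, r_a2 = 93.558360
inv(α') = inv(21.867°) + 2·(+0.470-0.164)·tan α/(16+41) = 0.02398640  ⇒  α' = 23.29384°
a' = a·cos α / cos α' = 124.9725·cos 21.867°/cos 23.29384° = 126.273541
action lengths: √(r_a1²−r_b1²) = 25.778085, √(r_a2²−r_b2²) = 42.349339
base pitch p_b = π·m·cos α = 12.784722
CR = (25.778085 + 42.349339 − 126.273541·sin 23.29384°)/12.784722 = 1.423023
contact ratio ≈ 1.4230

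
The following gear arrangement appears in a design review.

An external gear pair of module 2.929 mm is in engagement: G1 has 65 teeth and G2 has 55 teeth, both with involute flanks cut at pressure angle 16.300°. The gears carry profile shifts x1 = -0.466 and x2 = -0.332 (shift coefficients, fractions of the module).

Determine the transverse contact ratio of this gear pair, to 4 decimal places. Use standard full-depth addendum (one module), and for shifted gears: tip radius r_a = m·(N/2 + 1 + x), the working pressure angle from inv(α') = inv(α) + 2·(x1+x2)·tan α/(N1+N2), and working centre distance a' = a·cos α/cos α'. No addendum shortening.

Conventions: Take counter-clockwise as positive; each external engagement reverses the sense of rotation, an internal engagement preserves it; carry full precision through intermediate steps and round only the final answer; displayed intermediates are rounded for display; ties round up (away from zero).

2.4333

topology: single-mesh involute geometry — m = 2.929, 65T/55T pair
base radii: r_b1 = 91.366265, r_b2 = 77.309917
tip radii: r_a1 = 96.756586, r_a2 = 82.504072
inv(α') = inv(16.300°) + 2·(-0.466-0.332)·tan α/(65+55) = 0.00404260  ⇒  α' = 13.07184°
a' = a·cos α / cos α' = 175.7400·cos 16.300°/cos 13.07184° = 173.163322
action lengths: √(r_a1²−r_b1²) = 31.844034, √(r_a2²−r_b2²) = 28.811433
base pitch p_b = π·m·cos α = 8.831864
CR = (31.844034 + 28.811433 − 173.163322·sin 13.07184°)/8.831864 = 2.433310
contact ratio ≈ 2.4333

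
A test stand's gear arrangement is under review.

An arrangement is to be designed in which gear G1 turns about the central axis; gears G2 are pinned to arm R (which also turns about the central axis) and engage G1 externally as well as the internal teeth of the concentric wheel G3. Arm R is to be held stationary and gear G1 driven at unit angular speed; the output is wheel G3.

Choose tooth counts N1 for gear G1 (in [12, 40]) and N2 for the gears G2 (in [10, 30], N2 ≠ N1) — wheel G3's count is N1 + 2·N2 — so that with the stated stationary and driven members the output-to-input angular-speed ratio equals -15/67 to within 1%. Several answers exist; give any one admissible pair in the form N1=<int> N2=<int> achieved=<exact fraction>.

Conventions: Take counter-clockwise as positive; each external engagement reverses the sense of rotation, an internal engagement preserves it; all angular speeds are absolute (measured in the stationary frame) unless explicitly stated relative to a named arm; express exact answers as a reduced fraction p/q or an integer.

planetary set to be sized for -15/67 (Willis relation)
Willis with ω_arm = 0: ω_ring/ω_sun = −N1/N3; set equal to -15/67  ⇒  N3/N1 = −1/(-15/67) = 67/15
N3 = N1 + 2·N2  ⇒  N2/N1 = (N3/N1 − 1)/2 = (67/15 − 1)/2 = 26/15
smallest multiple with N1 ≥ 12 and N2 ≥ 10: k = 1  ⇒  N1 = 1·15 = 15, N2 = 1·26 = 26 (N1 ≤ 40, N2 ≤ 30, N2 ≠ N1 ✓), N3 = 15 + 2·26 = 67
check: −N1/N3 with N1 = 15, N3 = 67 gives -15/67; |achieved − target| = 0 ≤ 3/1340 ✓

N1=15 N2=26 achieved=-15/67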